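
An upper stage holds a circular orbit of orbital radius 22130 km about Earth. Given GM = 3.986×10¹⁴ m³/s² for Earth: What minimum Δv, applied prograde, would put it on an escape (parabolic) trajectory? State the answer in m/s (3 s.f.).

Δv ≈ 1760 m/s

r = 22130 km = 2.213×10⁷ m.
Circular speed v_c = √(μ/r) = 4244 m/s.
Escape speed v_esc = √(2μ/r) = √2 × v_c = 6002 m/s.
Δv = v_esc − v_c = 1758 m/s.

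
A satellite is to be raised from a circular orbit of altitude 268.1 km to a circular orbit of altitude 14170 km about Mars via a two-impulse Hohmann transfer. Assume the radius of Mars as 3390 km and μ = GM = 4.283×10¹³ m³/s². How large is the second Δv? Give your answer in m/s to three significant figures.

Δv ≈ 645 m/s

r₁ = 3390 + 268.1 = 3658.1 km = 3.6581×10⁶ m.
r₂ = 3390 + 14170 = 17560 km = 1.7560×10⁷ m.
Transfer ellipse a_t = (r₁ + r₂)/2 = 1.061×10⁷ m.
At r₁: circular v_c1 = √(μ/r₁) = 3422 m/s; transfer-periapsis v_p = √[μ(2/r₁ − 1/a_t)] = 4402 m/s.
At r₂: circular v_c2 = √(μ/r₂) = 1562 m/s; transfer-apoapsis v_a = √[μ(2/r₂ − 1/a_t)] = 917.1 m/s.
Δv₂ = v_c2 − v_a = 644.7 m/s.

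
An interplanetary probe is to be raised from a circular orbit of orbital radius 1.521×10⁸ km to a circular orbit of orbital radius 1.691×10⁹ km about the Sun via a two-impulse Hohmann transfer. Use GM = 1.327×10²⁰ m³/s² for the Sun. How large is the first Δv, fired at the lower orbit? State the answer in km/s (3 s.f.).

r₁ = 1.521×10⁸ km = 1.521×10¹¹ m.
r₂ = 1.691×10⁹ km = 1.691×10¹² m.
Transfer ellipse a_t = (r₁ + r₂)/2 = 9.216×10¹¹ m.
At r₁: circular v_c1 = √(μ/r₁) = 29540 m/s; transfer-perihelion v_p = √[μ(2/r₁ − 1/a_t)] = 40010 m/s.
Δv₁ = v_p − v_c1 = 10470 m/s.
= 10.47 km/s.

Δv ≈ 10.5 km/s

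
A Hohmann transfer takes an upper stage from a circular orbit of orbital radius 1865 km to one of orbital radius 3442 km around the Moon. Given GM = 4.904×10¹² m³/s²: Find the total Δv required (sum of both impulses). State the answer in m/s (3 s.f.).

Δv_total ≈ 418 m/s

r₁ = 1865 km = 1.865×10⁶ m.
r₂ = 3442 km = 3.442×10⁶ m.
Transfer ellipse a_t = (r₁ + r₂)/2 = 2.654×10⁶ m.
At r₁: circular v_c1 = √(μ/r₁) = 1622 m/s; transfer-perilune v_p = √[μ(2/r₁ − 1/a_t)] = 1847 m/s.
Δv₁ = v_p − v_c1 = 225.3 m/s.
At r₂: circular v_c2 = √(μ/r₂) = 1194 m/s; transfer-apolune v_a = √[μ(2/r₂ − 1/a_t)] = 1001 m/s.
Δv₂ = v_c2 − v_a = 192.9 m/s.
Total Δv = Δv₁ + Δv₂ = 418.2 m/s.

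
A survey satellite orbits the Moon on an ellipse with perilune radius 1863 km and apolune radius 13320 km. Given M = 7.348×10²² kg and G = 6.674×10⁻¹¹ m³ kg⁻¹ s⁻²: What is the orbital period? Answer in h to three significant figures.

μ = GM = 6.674×10⁻¹¹ × 7.348×10²² = 4.904×10¹² m³/s².
Semi-major axis a = (r_p + r_a)/2 = (1863.0 + 13320)/2 = 7591.5 km = 7.592×10⁶ m.
By Kepler's third law T = 2π√(a³/μ) = 2π × 9.445×10³ = 5.935×10⁴ s.
= 16.49 h.

T ≈ 16.5 h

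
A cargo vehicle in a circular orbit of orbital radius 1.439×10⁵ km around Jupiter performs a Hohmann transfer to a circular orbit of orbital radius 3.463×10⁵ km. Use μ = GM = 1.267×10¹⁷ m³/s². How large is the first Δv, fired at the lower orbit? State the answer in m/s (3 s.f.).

r₁ = 1.439×10⁵ km = 1.439×10⁸ m.
r₂ = 3.463×10⁵ km = 3.463×10⁸ m.
Transfer ellipse a_t = (r₁ + r₂)/2 = 2.451×10⁸ m.
At r₁: circular v_c1 = √(μ/r₁) = 29670 m/s; transfer-perijove v_p = √[μ(2/r₁ − 1/a_t)] = 35270 m/s.
Δv₁ = v_p − v_c1 = 5598 m/s.

Δv ≈ 5600 m/s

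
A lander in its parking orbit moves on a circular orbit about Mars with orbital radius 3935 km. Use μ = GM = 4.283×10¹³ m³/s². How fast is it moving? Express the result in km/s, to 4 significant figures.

v ≈ 3.299 km/s

r = 3935 km = 3.935×10⁶ m.
For a circular orbit v = √(μ/r) = √(4.283×10¹³ / 3.935×10⁶) = √(1.088×10⁷) = 3299 m/s.
That is 3.299 km/s.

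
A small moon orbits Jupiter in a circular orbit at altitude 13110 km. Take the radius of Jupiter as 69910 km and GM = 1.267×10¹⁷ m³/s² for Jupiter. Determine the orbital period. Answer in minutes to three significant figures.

r = 69910 + 13110 = 83020 km = 8.3020×10⁷ m.
Kepler's third law: T = 2π√(r³/μ) = 2π√((8.302×10⁷)³ / 1.267×10¹⁷).
r³/μ = 4.516×10⁶ s², so T = 2π × 2.125×10³ = 1.335×10⁴ s.
Converting: 1.335×10⁴ s ÷ 60.00 = 222.5 minutes.

T ≈ 223 minutes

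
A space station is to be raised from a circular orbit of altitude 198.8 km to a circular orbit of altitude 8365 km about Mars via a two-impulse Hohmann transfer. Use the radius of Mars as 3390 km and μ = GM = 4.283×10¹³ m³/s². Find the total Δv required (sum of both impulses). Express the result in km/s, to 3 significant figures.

r₁ = 3390 + 198.8 = 3588.8 km = 3.5888×10⁶ m.
r₂ = 3390 + 8365 = 11755 km = 1.1755×10⁷ m.
Transfer ellipse a_t = (r₁ + r₂)/2 = 7.672×10⁶ m.
At r₁: circular v_c1 = √(μ/r₁) = 3455 m/s; transfer-periapsis v_p = √[μ(2/r₁ − 1/a_t)] = 4276 m/s.
Δv₁ = v_p − v_c1 = 821.6 m/s.
At r₂: circular v_c2 = √(μ/r₂) = 1909 m/s; transfer-apoapsis v_a = √[μ(2/r₂ − 1/a_t)] = 1306 m/s.
Δv₂ = v_c2 − v_a = 603.3 m/s.
Total Δv = Δv₁ + Δv₂ = 1425 m/s = 1.425 km/s.

Δv_total ≈ 1.42 km/s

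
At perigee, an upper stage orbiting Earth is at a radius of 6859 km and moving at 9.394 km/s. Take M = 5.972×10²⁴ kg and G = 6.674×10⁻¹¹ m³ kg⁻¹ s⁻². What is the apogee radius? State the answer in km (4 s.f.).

μ = GM = 6.674×10⁻¹¹ × 5.972×10²⁴ = 3.986×10¹⁴ m³/s².
r_p = 6.859×10⁶ m.
Specific energy ε = v²/2 − μ/r = -1.399×10⁷ J/kg, so a = −μ/(2ε) = 1.425×10⁷ m.
The apsides satisfy r_p + r_a = 2a, so the apogee radius is 2a − r_p = 2.164×10⁷ m = 21640 km.

apogee radius ≈ 21640 km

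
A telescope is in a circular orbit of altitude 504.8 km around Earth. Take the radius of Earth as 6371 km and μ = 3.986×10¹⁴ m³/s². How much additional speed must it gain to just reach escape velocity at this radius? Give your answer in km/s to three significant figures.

r = 6371 + 504.8 = 6875.8 km = 6.8758×10⁶ m.
Circular speed v_c = √(μ/r) = 7614 m/s.
Escape speed v_esc = √(2μ/r) = √2 × v_c = 10770 m/s.
Δv = v_esc − v_c = 3154 m/s = 3.154 km/s.

Δv ≈ 3.15 km/s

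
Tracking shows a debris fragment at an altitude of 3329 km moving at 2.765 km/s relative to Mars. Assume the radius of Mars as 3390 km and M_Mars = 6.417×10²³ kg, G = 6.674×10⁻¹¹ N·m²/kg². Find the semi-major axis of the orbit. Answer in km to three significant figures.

a ≈ 8390 km

μ = GM = 6.674×10⁻¹¹ × 6.417×10²³ = 4.283×10¹³ m³/s².
r = 3390 + 3329 = 6719.0 km = 6.719×10⁶ m.
Vis-viva rearranged: 1/a = 2/r − v²/μ = 2.977×10⁻⁷ − 1.785×10⁻⁷ = 1.191×10⁻⁷ m⁻¹.
a = 8.393×10⁶ m = 8392.8 km.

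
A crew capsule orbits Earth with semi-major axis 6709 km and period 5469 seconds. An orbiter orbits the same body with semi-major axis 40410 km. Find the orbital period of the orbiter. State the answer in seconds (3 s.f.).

Kepler's third law: T² ∝ a³, so T₂ = T₁ (a₂/a₁)^(3/2).
a₂/a₁ = 6.023, (a₂/a₁)^(3/2) = 14.78.
T₂ = 5469 × 14.78 = 80850 seconds.

T₂ ≈ 80800 seconds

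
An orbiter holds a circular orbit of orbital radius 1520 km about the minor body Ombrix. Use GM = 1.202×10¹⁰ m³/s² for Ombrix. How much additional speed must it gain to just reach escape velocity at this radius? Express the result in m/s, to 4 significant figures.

r = 1520 km = 1.520×10⁶ m.
Circular speed v_c = √(μ/r) = 88.93 m/s.
Escape speed v_esc = √(2μ/r) = √2 × v_c = 125.8 m/s.
Δv = v_esc − v_c = 36.83 m/s.

Δv ≈ 36.83 m/s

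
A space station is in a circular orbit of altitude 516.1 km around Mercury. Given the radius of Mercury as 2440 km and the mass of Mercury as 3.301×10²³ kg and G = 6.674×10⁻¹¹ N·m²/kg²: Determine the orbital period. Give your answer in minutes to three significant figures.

T ≈ 113 minutes

μ = GM = 6.674×10⁻¹¹ × 3.301×10²³ = 2.203×10¹³ m³/s².
r = 2440 + 516.1 = 2956.1 km = 2.9561×10⁶ m.
Kepler's third law: T = 2π√(r³/μ) = 2π√((2.956×10⁶)³ / 2.203×10¹³).
r³/μ = 1.173×10⁶ s², so T = 2π × 1.083×10³ = 6.804×10³ s.
Converting: 6.804×10³ s ÷ 60.00 = 113.4 minutes.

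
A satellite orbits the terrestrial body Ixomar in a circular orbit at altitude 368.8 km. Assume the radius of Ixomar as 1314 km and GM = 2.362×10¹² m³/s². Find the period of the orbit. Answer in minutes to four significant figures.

T ≈ 148.7 minutes

r = 1314 + 368.8 = 1682.8 km = 1.6828×10⁶ m.
Kepler's third law: T = 2π√(r³/μ) = 2π√((1.683×10⁶)³ / 2.362×10¹²).
r³/μ = 2.018×10⁶ s², so T = 2π × 1.420×10³ = 8.925×10³ s.
Converting: 8.925×10³ s ÷ 60.00 = 148.7 minutes.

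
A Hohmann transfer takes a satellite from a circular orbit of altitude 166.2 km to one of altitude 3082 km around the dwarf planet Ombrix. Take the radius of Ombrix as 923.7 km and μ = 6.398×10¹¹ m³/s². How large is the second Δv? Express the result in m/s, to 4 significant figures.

r₁ = 923.7 + 166.2 = 1089.9 km = 1.0899×10⁶ m.
r₂ = 923.7 + 3082 = 4005.7 km = 4.0057×10⁶ m.
Transfer ellipse a_t = (r₁ + r₂)/2 = 2.548×10⁶ m.
At r₁: circular v_c1 = √(μ/r₁) = 766.2 m/s; transfer-periapsis v_p = √[μ(2/r₁ − 1/a_t)] = 960.7 m/s.
At r₂: circular v_c2 = √(μ/r₂) = 399.7 m/s; transfer-apoapsis v_a = √[μ(2/r₂ − 1/a_t)] = 261.4 m/s.
Δv₂ = v_c2 − v_a = 138.3 m/s.

Δv ≈ 138.3 m/s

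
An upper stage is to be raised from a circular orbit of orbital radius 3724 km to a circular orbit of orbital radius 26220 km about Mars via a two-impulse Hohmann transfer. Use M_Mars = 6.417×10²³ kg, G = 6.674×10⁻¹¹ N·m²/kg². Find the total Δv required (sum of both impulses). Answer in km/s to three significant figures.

μ = GM = 6.674×10⁻¹¹ × 6.417×10²³ = 4.283×10¹³ m³/s².
r₁ = 3724 km = 3.724×10⁶ m.
r₂ = 26220 km = 2.622×10⁷ m.
Transfer ellipse a_t = (r₁ + r₂)/2 = 1.497×10⁷ m.
At r₁: circular v_c1 = √(μ/r₁) = 3391 m/s; transfer-periapsis v_p = √[μ(2/r₁ − 1/a_t)] = 4488 m/s.
Δv₁ = v_p − v_c1 = 1097 m/s.
At r₂: circular v_c2 = √(μ/r₂) = 1278 m/s; transfer-apoapsis v_a = √[μ(2/r₂ − 1/a_t)] = 637.4 m/s.
Δv₂ = v_c2 − v_a = 640.6 m/s.
Total Δv = Δv₁ + Δv₂ = 1737 m/s = 1.737 km/s.

Δv_total ≈ 1.74 km/s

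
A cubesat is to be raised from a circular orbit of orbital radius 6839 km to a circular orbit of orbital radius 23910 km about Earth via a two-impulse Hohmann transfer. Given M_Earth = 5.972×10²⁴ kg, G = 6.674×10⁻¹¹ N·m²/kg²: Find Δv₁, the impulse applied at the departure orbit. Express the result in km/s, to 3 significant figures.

Δv ≈ 1.89 km/s

μ = GM = 6.674×10⁻¹¹ × 5.972×10²⁴ = 3.986×10¹⁴ m³/s².
r₁ = 6839 km = 6.839×10⁶ m.
r₂ = 23910 km = 2.391×10⁷ m.
Transfer ellipse a_t = (r₁ + r₂)/2 = 1.537×10⁷ m.
At r₁: circular v_c1 = √(μ/r₁) = 7634 m/s; transfer-perigee v_p = √[μ(2/r₁ − 1/a_t)] = 9520 m/s.
Δv₁ = v_p − v_c1 = 1886 m/s.
= 1.886 km/s.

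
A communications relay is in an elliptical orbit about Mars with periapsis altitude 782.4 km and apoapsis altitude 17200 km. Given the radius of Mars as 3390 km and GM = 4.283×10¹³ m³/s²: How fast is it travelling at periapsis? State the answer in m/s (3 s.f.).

v ≈ 4130 m/s

r_p = 3390 + 782.4 = 4172.4 km = 4.1724×10⁶ m.
r_a = 3390 + 17200 = 20590 km = 2.0590×10⁷ m.
Semi-major axis a = (r_p + r_a)/2 = 12381 km = 1.238×10⁷ m.
Vis-viva: v² = μ(2/r − 1/a) = 4.283×10¹³ × (4.793×10⁻⁷ − 8.077×10⁻⁸) = 1.707×10⁷ m²/s².
v = 4132 m/s.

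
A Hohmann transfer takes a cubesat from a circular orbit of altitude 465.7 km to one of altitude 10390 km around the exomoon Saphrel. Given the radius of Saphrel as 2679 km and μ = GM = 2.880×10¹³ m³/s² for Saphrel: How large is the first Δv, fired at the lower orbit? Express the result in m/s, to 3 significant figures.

Δv ≈ 816 m/s

r₁ = 2679 + 465.7 = 3144.7 km = 3.1447×10⁶ m.
r₂ = 2679 + 10390 = 13069 km = 1.3069×10⁷ m.
Transfer ellipse a_t = (r₁ + r₂)/2 = 8.107×10⁶ m.
At r₁: circular v_c1 = √(μ/r₁) = 3026 m/s; transfer-periapsis v_p = √[μ(2/r₁ − 1/a_t)] = 3842 m/s.
Δv₁ = v_p − v_c1 = 816.1 m/s.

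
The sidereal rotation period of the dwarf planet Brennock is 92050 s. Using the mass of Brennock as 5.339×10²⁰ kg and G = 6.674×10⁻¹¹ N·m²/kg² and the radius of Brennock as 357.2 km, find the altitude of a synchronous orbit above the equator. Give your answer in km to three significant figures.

μ = GM = 6.674×10⁻¹¹ × 5.339×10²⁰ = 3.563×10¹⁰ m³/s².
A synchronous orbit has period T, so by Kepler's third law a = (μT²/4π²)^(1/3).
μT²/4π² = 3.563×10¹⁰ × (9.205×10⁴)² / 39.48 = 7.648×10¹⁸ m³.
a = 1.970×10⁶ m = 1970.2 km.
Altitude h = a − R = 1970.2 − 357.2 = 1613.0 km.

h_sync ≈ 1610 km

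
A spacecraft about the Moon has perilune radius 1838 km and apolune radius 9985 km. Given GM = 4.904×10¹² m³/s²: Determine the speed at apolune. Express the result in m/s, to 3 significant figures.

v ≈ 391 m/s

Semi-major axis a = (r_p + r_a)/2 = 5911.5 km = 5.912×10⁶ m.
Vis-viva: v² = μ(2/r − 1/a) = 4.904×10¹² × (2.003×10⁻⁷ − 1.692×10⁻⁷) = 1.527×10⁵ m²/s².
v = 390.8 m/s.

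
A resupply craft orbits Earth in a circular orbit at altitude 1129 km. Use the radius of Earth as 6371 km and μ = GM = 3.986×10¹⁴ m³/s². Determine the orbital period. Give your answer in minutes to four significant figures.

T ≈ 107.7 minutes

r = 6371 + 1129 = 7500.0 km = 7.5000×10⁶ m.
Kepler's third law: T = 2π√(r³/μ) = 2π√((7.500×10⁶)³ / 3.986×10¹⁴).
r³/μ = 1.058×10⁶ s², so T = 2π × 1.029×10³ = 6.464×10³ s.
Converting: 6.464×10³ s ÷ 60.00 = 107.7 minutes.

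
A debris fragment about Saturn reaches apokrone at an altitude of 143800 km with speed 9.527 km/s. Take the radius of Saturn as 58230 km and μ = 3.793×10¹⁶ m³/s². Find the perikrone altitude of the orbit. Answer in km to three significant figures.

perikrone altitude ≈ 6170 km

r_a = 58230 + 143800 = 2.0203×10⁵ km = 2.020×10⁸ m.
Specific energy ε = v²/2 − μ/r = -1.424×10⁸ J/kg, so a = −μ/(2ε) = 1.332×10⁸ m.
The apsides satisfy r_p + r_a = 2a, so the perikrone radius is 2a − r_a = 6.440×10⁷ m = 64402 km.
Perikrone altitude = 64402 − 58230 = 6172.5 km.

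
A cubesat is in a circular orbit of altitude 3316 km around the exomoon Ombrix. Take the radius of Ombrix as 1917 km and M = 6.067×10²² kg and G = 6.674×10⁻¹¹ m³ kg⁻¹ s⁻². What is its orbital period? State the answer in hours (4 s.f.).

μ = GM = 6.674×10⁻¹¹ × 6.067×10²² = 4.049×10¹² m³/s².
r = 1917 + 3316 = 5233.0 km = 5.2330×10⁶ m.
Kepler's third law: T = 2π√(r³/μ) = 2π√((5.233×10⁶)³ / 4.049×10¹²).
r³/μ = 3.539×10⁷ s², so T = 2π × 5.949×10³ = 3.738×10⁴ s.
Converting: 3.738×10⁴ s ÷ 3600 = 10.38 hours.

T ≈ 10.38 hours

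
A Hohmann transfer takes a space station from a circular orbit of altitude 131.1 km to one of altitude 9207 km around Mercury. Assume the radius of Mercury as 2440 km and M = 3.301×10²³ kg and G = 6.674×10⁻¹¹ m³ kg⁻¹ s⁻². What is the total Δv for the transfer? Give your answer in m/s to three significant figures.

Δv_total ≈ 1370 m/s

μ = GM = 6.674×10⁻¹¹ × 3.301×10²³ = 2.203×10¹³ m³/s².
r₁ = 2440 + 131.1 = 2571.1 km = 2.5711×10⁶ m.
r₂ = 2440 + 9207 = 11647 km = 1.1647×10⁷ m.
Transfer ellipse a_t = (r₁ + r₂)/2 = 7.109×10⁶ m.
At r₁: circular v_c1 = √(μ/r₁) = 2927 m/s; transfer-periherm v_p = √[μ(2/r₁ − 1/a_t)] = 3747 m/s.
Δv₁ = v_p − v_c1 = 819.5 m/s.
At r₂: circular v_c2 = √(μ/r₂) = 1375 m/s; transfer-apoherm v_a = √[μ(2/r₂ − 1/a_t)] = 827.1 m/s.
Δv₂ = v_c2 − v_a = 548.2 m/s.
Total Δv = Δv₁ + Δv₂ = 1368 m/s.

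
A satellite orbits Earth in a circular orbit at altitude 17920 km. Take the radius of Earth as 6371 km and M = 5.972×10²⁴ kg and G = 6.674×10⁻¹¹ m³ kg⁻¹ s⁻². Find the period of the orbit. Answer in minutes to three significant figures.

T ≈ 628 minutes

μ = GM = 6.674×10⁻¹¹ × 5.972×10²⁴ = 3.986×10¹⁴ m³/s².
r = 6371 + 17920 = 24291 km = 2.4291×10⁷ m.
Kepler's third law: T = 2π√(r³/μ) = 2π√((2.429×10⁷)³ / 3.986×10¹⁴).
r³/μ = 3.596×10⁷ s², so T = 2π × 5.997×10³ = 3.768×10⁴ s.
Converting: 3.768×10⁴ s ÷ 60.00 = 628.0 minutes.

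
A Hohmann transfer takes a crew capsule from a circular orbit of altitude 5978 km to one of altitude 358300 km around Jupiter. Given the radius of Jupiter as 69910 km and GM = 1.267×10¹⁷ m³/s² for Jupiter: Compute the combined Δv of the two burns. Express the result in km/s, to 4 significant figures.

Δv_total ≈ 20.16 km/s

r₁ = 69910 + 5978 = 75888 km = 7.5888×10⁷ m.
r₂ = 69910 + 358300 = 428210 km = 4.2821×10⁸ m.
Transfer ellipse a_t = (r₁ + r₂)/2 = 2.520×10⁸ m.
At r₁: circular v_c1 = √(μ/r₁) = 40860 m/s; transfer-perijove v_p = √[μ(2/r₁ − 1/a_t)] = 53260 m/s.
Δv₁ = v_p − v_c1 = 12400 m/s.
At r₂: circular v_c2 = √(μ/r₂) = 17200 m/s; transfer-apojove v_a = √[μ(2/r₂ − 1/a_t)] = 9439 m/s.
Δv₂ = v_c2 − v_a = 7763 m/s.
Total Δv = Δv₁ + Δv₂ = 20160 m/s = 20.16 km/s.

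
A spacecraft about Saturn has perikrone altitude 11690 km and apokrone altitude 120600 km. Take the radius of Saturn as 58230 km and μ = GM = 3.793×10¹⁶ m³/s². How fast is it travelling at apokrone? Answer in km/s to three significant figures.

r_p = 58230 + 11690 = 69920 km = 6.9920×10⁷ m.
r_a = 58230 + 120600 = 178830 km = 1.7883×10⁸ m.
Semi-major axis a = (r_p + r_a)/2 = 1.2438×10⁵ km = 1.244×10⁸ m.
Vis-viva: v² = μ(2/r − 1/a) = 3.793×10¹⁶ × (1.118×10⁻⁸ − 8.040×10⁻⁹) = 1.192×10⁸ m²/s².
v = 10920 m/s = 10.92 km/s.

v ≈ 10.9 km/s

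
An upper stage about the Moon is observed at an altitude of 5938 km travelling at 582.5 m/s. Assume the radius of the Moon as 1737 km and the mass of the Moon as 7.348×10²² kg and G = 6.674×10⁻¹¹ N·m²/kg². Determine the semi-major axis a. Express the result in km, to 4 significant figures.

μ = GM = 6.674×10⁻¹¹ × 7.348×10²² = 4.904×10¹² m³/s².
r = 1737 + 5938 = 7675.0 km = 7.675×10⁶ m.
Vis-viva rearranged: 1/a = 2/r − v²/μ = 2.606×10⁻⁷ − 6.919×10⁻⁸ = 1.914×10⁻⁷ m⁻¹.
a = 5.225×10⁶ m = 5224.7 km.

a ≈ 5225 km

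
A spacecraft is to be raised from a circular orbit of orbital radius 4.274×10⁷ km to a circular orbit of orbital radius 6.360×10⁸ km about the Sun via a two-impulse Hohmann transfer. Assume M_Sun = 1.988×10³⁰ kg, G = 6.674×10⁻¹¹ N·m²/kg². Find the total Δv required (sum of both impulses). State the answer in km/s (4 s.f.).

μ = GM = 6.674×10⁻¹¹ × 1.988×10³⁰ = 1.327×10²⁰ m³/s².
r₁ = 4.274×10⁷ km = 4.274×10¹⁰ m.
r₂ = 6.360×10⁸ km = 6.360×10¹¹ m.
Transfer ellipse a_t = (r₁ + r₂)/2 = 3.394×10¹¹ m.
At r₁: circular v_c1 = √(μ/r₁) = 55720 m/s; transfer-perihelion v_p = √[μ(2/r₁ − 1/a_t)] = 76270 m/s.
Δv₁ = v_p − v_c1 = 20560 m/s.
At r₂: circular v_c2 = √(μ/r₂) = 14440 m/s; transfer-aphelion v_a = √[μ(2/r₂ − 1/a_t)] = 5126 m/s.
Δv₂ = v_c2 − v_a = 9318 m/s.
Total Δv = Δv₁ + Δv₂ = 29880 m/s = 29.88 km/s.

Δv_total ≈ 29.88 km/s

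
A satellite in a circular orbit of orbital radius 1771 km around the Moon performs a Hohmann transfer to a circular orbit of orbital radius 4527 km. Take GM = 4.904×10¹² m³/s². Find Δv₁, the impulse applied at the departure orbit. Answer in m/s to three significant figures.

r₁ = 1771 km = 1.771×10⁶ m.
r₂ = 4527 km = 4.527×10⁶ m.
Transfer ellipse a_t = (r₁ + r₂)/2 = 3.149×10⁶ m.
At r₁: circular v_c1 = √(μ/r₁) = 1664 m/s; transfer-perilune v_p = √[μ(2/r₁ − 1/a_t)] = 1995 m/s.
Δv₁ = v_p − v_c1 = 331.1 m/s.

Δv ≈ 331 m/s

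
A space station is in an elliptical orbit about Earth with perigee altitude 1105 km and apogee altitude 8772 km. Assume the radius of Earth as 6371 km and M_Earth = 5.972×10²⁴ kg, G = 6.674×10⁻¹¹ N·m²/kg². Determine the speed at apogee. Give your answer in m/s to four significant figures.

μ = GM = 6.674×10⁻¹¹ × 5.972×10²⁴ = 3.986×10¹⁴ m³/s².
r_p = 6371 + 1105 = 7476.0 km = 7.4760×10⁶ m.
r_a = 6371 + 8772 = 15143 km = 1.5143×10⁷ m.
Semi-major axis a = (r_p + r_a)/2 = 11310 km = 1.131×10⁷ m.
Vis-viva: v² = μ(2/r − 1/a) = 3.986×10¹⁴ × (1.321×10⁻⁷ − 8.842×10⁻⁸) = 1.740×10⁷ m²/s².
v = 4171 m/s.

v ≈ 4171 m/s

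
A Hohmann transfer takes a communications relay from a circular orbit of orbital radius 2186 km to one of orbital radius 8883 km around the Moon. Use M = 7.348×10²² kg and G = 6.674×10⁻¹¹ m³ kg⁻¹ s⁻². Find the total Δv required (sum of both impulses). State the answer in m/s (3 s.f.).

μ = GM = 6.674×10⁻¹¹ × 7.348×10²² = 4.904×10¹² m³/s².
r₁ = 2186 km = 2.186×10⁶ m.
r₂ = 8883 km = 8.883×10⁶ m.
Transfer ellipse a_t = (r₁ + r₂)/2 = 5.534×10⁶ m.
At r₁: circular v_c1 = √(μ/r₁) = 1498 m/s; transfer-perilune v_p = √[μ(2/r₁ − 1/a_t)] = 1898 m/s.
Δv₁ = v_p − v_c1 = 399.8 m/s.
At r₂: circular v_c2 = √(μ/r₂) = 743.0 m/s; transfer-apolune v_a = √[μ(2/r₂ − 1/a_t)] = 467.0 m/s.
Δv₂ = v_c2 − v_a = 276.1 m/s.
Total Δv = Δv₁ + Δv₂ = 675.8 m/s.

Δv_total ≈ 676 m/s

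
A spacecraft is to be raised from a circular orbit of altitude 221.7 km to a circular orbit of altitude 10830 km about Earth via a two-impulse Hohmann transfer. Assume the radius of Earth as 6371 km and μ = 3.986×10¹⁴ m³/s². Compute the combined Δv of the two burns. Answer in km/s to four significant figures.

r₁ = 6371 + 221.7 = 6592.7 km = 6.5927×10⁶ m.
r₂ = 6371 + 10830 = 17201 km = 1.7201×10⁷ m.
Transfer ellipse a_t = (r₁ + r₂)/2 = 1.190×10⁷ m.
At r₁: circular v_c1 = √(μ/r₁) = 7776 m/s; transfer-perigee v_p = √[μ(2/r₁ − 1/a_t)] = 9350 m/s.
Δv₁ = v_p − v_c1 = 1574 m/s.
At r₂: circular v_c2 = √(μ/r₂) = 4814 m/s; transfer-apogee v_a = √[μ(2/r₂ − 1/a_t)] = 3584 m/s.
Δv₂ = v_c2 − v_a = 1230 m/s.
Total Δv = Δv₁ + Δv₂ = 2804 m/s = 2.804 km/s.

Δv_total ≈ 2.804 km/s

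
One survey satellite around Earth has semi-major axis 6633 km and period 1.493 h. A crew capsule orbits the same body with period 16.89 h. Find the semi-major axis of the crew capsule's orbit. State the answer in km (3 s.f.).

a₂ ≈ 33400 km

Kepler's third law: a³ ∝ T², so a₂ = a₁ (T₂/T₁)^(2/3).
T₂/T₁ = 11.31, (T₂/T₁)^(2/3) = 5.039.
a₂ = 6633 × 5.039 = 33430 km.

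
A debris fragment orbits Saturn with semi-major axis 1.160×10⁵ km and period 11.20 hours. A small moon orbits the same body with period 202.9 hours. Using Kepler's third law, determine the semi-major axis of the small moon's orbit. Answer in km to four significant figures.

a₂ ≈ 8.001×10⁵ km

Kepler's third law: a³ ∝ T², so a₂ = a₁ (T₂/T₁)^(2/3).
T₂/T₁ = 18.12, (T₂/T₁)^(2/3) = 6.898.
a₂ = 1.160×10⁵ × 6.898 = 8.001×10⁵ km.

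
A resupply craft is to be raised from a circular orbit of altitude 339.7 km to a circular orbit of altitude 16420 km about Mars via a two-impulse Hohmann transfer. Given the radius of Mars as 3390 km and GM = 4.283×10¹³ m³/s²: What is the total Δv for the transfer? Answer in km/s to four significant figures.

Δv_total ≈ 1.650 km/s

r₁ = 3390 + 339.7 = 3729.7 km = 3.7297×10⁶ m.
r₂ = 3390 + 16420 = 19810 km = 1.9810×10⁷ m.
Transfer ellipse a_t = (r₁ + r₂)/2 = 1.177×10⁷ m.
At r₁: circular v_c1 = √(μ/r₁) = 3389 m/s; transfer-periapsis v_p = √[μ(2/r₁ − 1/a_t)] = 4396 m/s.
Δv₁ = v_p − v_c1 = 1008 m/s.
At r₂: circular v_c2 = √(μ/r₂) = 1470 m/s; transfer-apoapsis v_a = √[μ(2/r₂ − 1/a_t)] = 827.7 m/s.
Δv₂ = v_c2 − v_a = 642.7 m/s.
Total Δv = Δv₁ + Δv₂ = 1650 m/s = 1.650 km/s.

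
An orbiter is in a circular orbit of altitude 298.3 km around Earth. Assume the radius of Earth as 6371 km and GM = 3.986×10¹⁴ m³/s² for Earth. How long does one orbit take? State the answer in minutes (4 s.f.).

r = 6371 + 298.3 = 6669.3 km = 6.6693×10⁶ m.
Kepler's third law: T = 2π√(r³/μ) = 2π√((6.669×10⁶)³ / 3.986×10¹⁴).
r³/μ = 7.442×10⁵ s², so T = 2π × 8.627×10² = 5.420×10³ s.
Converting: 5.420×10³ s ÷ 60.00 = 90.34 minutes.

T ≈ 90.34 minutes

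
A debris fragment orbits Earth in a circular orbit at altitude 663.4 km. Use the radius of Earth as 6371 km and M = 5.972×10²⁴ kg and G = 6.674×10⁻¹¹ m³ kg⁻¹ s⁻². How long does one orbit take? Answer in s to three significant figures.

T ≈ 5870 s

μ = GM = 6.674×10⁻¹¹ × 5.972×10²⁴ = 3.986×10¹⁴ m³/s².
r = 6371 + 663.4 = 7034.4 km = 7.0344×10⁶ m.
Kepler's third law: T = 2π√(r³/μ) = 2π√((7.034×10⁶)³ / 3.986×10¹⁴).
r³/μ = 8.733×10⁵ s², so T = 2π × 9.345×10² = 5.872×10³ s.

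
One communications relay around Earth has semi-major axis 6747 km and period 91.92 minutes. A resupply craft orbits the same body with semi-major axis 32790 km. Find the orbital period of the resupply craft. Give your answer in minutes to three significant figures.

T₂ ≈ 985 minutes

Kepler's third law: T² ∝ a³, so T₂ = T₁ (a₂/a₁)^(3/2).
a₂/a₁ = 4.860, (a₂/a₁)^(3/2) = 10.71.
T₂ = 91.92 × 10.71 = 984.8 minutes.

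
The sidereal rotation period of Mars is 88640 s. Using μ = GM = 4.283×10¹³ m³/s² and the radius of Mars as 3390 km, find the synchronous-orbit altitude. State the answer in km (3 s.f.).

h_sync ≈ 17000 km

A synchronous orbit has period T, so by Kepler's third law a = (μT²/4π²)^(1/3).
μT²/4π² = 4.283×10¹³ × (8.864×10⁴)² / 39.48 = 8.524×10²¹ m³.
a = 2.043×10⁷ m = 20428 km.
Altitude h = a − R = 20428 − 3390 = 17038 km.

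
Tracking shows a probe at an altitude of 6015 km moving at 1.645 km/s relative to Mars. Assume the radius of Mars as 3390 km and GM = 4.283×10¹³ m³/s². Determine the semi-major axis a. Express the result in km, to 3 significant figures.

a ≈ 6690 km

r = 3390 + 6015 = 9405.0 km = 9.405×10⁶ m.
Specific orbital energy ε = v²/2 − μ/r = (1645)²/2 − 4.283×10¹³/9.405×10⁶ = -3.201×10⁶ J/kg.
Since ε = −μ/(2a), a = −μ/(2ε) = 6.690×10⁶ m = 6690.2 km.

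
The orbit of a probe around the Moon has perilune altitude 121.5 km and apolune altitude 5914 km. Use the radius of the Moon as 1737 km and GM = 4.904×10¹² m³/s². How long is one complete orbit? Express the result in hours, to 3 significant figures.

T ≈ 8.17 hours

r_p = 1737 + 121.5 = 1858.5 km = 1.8585×10⁶ m.
r_a = 1737 + 5914 = 7651.0 km = 7.6510×10⁶ m.
Semi-major axis a = (r_p + r_a)/2 = (1858.5 + 7651.0)/2 = 4754.8 km = 4.755×10⁶ m.
By Kepler's third law T = 2π√(a³/μ) = 2π × 4.682×10³ = 2.942×10⁴ s.
= 8.171 hours.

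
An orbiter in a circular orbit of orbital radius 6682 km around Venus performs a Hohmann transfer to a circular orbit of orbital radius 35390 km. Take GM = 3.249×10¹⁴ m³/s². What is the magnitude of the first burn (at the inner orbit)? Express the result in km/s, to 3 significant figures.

r₁ = 6682 km = 6.682×10⁶ m.
r₂ = 35390 km = 3.539×10⁷ m.
Transfer ellipse a_t = (r₁ + r₂)/2 = 2.104×10⁷ m.
At r₁: circular v_c1 = √(μ/r₁) = 6973 m/s; transfer-periapsis v_p = √[μ(2/r₁ − 1/a_t)] = 9044 m/s.
Δv₁ = v_p − v_c1 = 2071 m/s.
= 2.071 km/s.

Δv ≈ 2.07 km/s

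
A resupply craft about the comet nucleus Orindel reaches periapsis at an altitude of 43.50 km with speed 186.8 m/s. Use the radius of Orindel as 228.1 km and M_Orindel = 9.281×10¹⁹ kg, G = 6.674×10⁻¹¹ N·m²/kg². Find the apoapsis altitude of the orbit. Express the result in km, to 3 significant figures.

apoapsis altitude ≈ 656 km

μ = GM = 6.674×10⁻¹¹ × 9.281×10¹⁹ = 6.194×10⁹ m³/s².
r_p = 228.1 + 43.50 = 271.60 km = 2.716×10⁵ m.
Specific energy ε = v²/2 − μ/r = -5.359×10³ J/kg, so a = −μ/(2ε) = 5.779×10⁵ m.
The apsides satisfy r_p + r_a = 2a, so the apoapsis radius is 2a − r_p = 8.842×10⁵ m = 884.24 km.
Apoapsis altitude = 884.24 − 228.1 = 656.14 km.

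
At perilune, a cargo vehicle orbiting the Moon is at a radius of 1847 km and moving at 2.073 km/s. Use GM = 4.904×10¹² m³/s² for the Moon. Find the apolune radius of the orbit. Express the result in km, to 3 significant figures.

r_p = 1.847×10⁶ m.
Specific energy ε = v²/2 − μ/r = -5.065×10⁵ J/kg, so a = −μ/(2ε) = 4.842×10⁶ m.
The apsides satisfy r_p + r_a = 2a, so the apolune radius is 2a − r_p = 7.836×10⁶ m = 7836.1 km.

apolune radius ≈ 7840 km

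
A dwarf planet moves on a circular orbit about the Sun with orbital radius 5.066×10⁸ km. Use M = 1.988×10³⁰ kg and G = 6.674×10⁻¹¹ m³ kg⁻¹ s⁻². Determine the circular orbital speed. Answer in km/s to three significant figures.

μ = GM = 6.674×10⁻¹¹ × 1.988×10³⁰ = 1.327×10²⁰ m³/s².
r = 5.066×10⁸ km = 5.066×10¹¹ m.
For a circular orbit v = √(μ/r) = √(1.327×10²⁰ / 5.066×10¹¹) = √(2.619×10⁸) = 16180 m/s.
That is 16.18 km/s.

v ≈ 16.2 km/s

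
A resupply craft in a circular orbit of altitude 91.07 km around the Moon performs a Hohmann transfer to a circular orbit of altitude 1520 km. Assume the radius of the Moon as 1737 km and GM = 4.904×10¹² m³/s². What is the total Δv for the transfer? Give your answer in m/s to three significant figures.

Δv_total ≈ 402 m/s

r₁ = 1737 + 91.07 = 1828.1 km = 1.8281×10⁶ m.
r₂ = 1737 + 1520 = 3257.0 km = 3.2570×10⁶ m.
Transfer ellipse a_t = (r₁ + r₂)/2 = 2.543×10⁶ m.
At r₁: circular v_c1 = √(μ/r₁) = 1638 m/s; transfer-perilune v_p = √[μ(2/r₁ − 1/a_t)] = 1854 m/s.
Δv₁ = v_p − v_c1 = 215.9 m/s.
At r₂: circular v_c2 = √(μ/r₂) = 1227 m/s; transfer-apolune v_a = √[μ(2/r₂ − 1/a_t)] = 1040 m/s.
Δv₂ = v_c2 − v_a = 186.6 m/s.
Total Δv = Δv₁ + Δv₂ = 402.5 m/s.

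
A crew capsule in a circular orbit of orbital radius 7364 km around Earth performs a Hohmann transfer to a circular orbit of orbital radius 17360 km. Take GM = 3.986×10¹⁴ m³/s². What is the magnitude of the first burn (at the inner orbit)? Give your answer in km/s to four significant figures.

Δv ≈ 1.361 km/s

r₁ = 7364 km = 7.364×10⁶ m.
r₂ = 17360 km = 1.736×10⁷ m.
Transfer ellipse a_t = (r₁ + r₂)/2 = 1.236×10⁷ m.
At r₁: circular v_c1 = √(μ/r₁) = 7357 m/s; transfer-perigee v_p = √[μ(2/r₁ − 1/a_t)] = 8719 m/s.
Δv₁ = v_p − v_c1 = 1361 m/s.
= 1.361 km/s.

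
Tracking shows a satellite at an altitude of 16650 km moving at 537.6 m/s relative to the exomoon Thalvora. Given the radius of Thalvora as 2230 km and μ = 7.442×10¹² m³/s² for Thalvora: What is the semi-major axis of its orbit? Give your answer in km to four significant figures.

r = 2230 + 16650 = 18880 km = 1.888×10⁷ m.
Vis-viva rearranged: 1/a = 2/r − v²/μ = 1.059×10⁻⁷ − 3.884×10⁻⁸ = 6.710×10⁻⁸ m⁻¹.
a = 1.490×10⁷ m = 14904 km.

a ≈ 14900 km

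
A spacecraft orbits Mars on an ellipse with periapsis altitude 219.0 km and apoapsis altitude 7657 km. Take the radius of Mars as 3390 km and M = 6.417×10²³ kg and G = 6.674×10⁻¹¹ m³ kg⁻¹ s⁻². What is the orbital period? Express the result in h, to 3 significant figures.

T ≈ 5.29 h

μ = GM = 6.674×10⁻¹¹ × 6.417×10²³ = 4.283×10¹³ m³/s².
r_p = 3390 + 219.0 = 3609.0 km = 3.6090×10⁶ m.
r_a = 3390 + 7657 = 11047 km = 1.1047×10⁷ m.
Semi-major axis a = (r_p + r_a)/2 = (3609.0 + 11047)/2 = 7328.0 km = 7.328×10⁶ m.
By Kepler's third law T = 2π√(a³/μ) = 2π × 3.031×10³ = 1.905×10⁴ s.
= 5.290 h.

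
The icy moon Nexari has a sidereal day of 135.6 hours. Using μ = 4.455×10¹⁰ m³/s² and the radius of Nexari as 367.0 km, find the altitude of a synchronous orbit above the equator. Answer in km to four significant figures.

h_sync ≈ 6088 km

T = 135.6 hours = 4.882×10⁵ s.
A synchronous orbit has period T, so by Kepler's third law a = (μT²/4π²)^(1/3).
μT²/4π² = 4.455×10¹⁰ × (4.882×10⁵)² / 39.48 = 2.689×10²⁰ m³.
a = 6.455×10⁶ m = 6454.6 km.
Altitude h = a − R = 6454.6 − 367.0 = 6087.6 km.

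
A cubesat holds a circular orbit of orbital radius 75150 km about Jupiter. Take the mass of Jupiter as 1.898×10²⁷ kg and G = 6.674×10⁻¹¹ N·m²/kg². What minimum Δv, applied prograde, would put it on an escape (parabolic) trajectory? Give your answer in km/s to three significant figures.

μ = GM = 6.674×10⁻¹¹ × 1.898×10²⁷ = 1.267×10¹⁷ m³/s².
r = 75150 km = 7.515×10⁷ m.
Circular speed v_c = √(μ/r) = 41060 m/s.
Escape speed v_esc = √(2μ/r) = √2 × v_c = 58060 m/s.
Δv = v_esc − v_c = 17010 m/s = 17.01 km/s.

Δv ≈ 17.0 km/s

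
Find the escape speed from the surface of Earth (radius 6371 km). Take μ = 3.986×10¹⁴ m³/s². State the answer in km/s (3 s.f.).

v_esc ≈ 11.2 km/s

r = R = 6.371×10⁶ m.
Escape speed v_esc = √(2μ/r) = √(2 × 3.986×10¹⁴ / 6.371×10⁶) = √(1.251×10⁸) = 11190 m/s.
= 11.19 km/s.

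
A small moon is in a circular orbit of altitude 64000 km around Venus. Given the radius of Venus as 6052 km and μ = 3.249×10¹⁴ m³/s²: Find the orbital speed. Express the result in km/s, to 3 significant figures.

r = 6052 + 64000 = 70052 km = 7.0052×10⁷ m.
For a circular orbit v = √(μ/r) = √(3.249×10¹⁴ / 7.005×10⁷) = √(4.638×10⁶) = 2154 m/s.
That is 2.154 km/s.

v ≈ 2.15 km/s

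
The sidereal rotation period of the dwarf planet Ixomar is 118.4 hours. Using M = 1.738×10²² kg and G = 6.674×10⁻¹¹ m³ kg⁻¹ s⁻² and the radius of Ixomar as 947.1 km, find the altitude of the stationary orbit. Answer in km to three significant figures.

h_sync ≈ 16500 km

μ = GM = 6.674×10⁻¹¹ × 1.738×10²² = 1.160×10¹² m³/s².
T = 118.4 hours = 4.262×10⁵ s.
A synchronous orbit has period T, so by Kepler's third law a = (μT²/4π²)^(1/3).
μT²/4π² = 1.160×10¹² × (4.262×10⁵)² / 39.48 = 5.338×10²¹ m³.
a = 1.748×10⁷ m = 17477 km.
Altitude h = a − R = 17477 − 947.1 = 16530 km.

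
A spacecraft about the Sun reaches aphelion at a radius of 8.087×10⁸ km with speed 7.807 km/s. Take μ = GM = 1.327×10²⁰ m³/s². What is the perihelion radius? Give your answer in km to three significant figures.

r_a = 8.087×10¹¹ m.
Specific energy ε = v²/2 − μ/r = -1.336×10⁸ J/kg, so a = −μ/(2ε) = 4.966×10¹¹ m.
The apsides satisfy r_p + r_a = 2a, so the perihelion radius is 2a − r_a = 1.844×10¹¹ m = 1.8445×10⁸ km.

perihelion radius ≈ 1.84×10⁸ km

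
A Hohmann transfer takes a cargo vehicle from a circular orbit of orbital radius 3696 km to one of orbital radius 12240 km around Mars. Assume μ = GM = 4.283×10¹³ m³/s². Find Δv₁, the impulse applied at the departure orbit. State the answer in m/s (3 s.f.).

r₁ = 3696 km = 3.696×10⁶ m.
r₂ = 12240 km = 1.224×10⁷ m.
Transfer ellipse a_t = (r₁ + r₂)/2 = 7.968×10⁶ m.
At r₁: circular v_c1 = √(μ/r₁) = 3404 m/s; transfer-periapsis v_p = √[μ(2/r₁ − 1/a_t)] = 4219 m/s.
Δv₁ = v_p − v_c1 = 815.0 m/s.

Δv ≈ 815 m/s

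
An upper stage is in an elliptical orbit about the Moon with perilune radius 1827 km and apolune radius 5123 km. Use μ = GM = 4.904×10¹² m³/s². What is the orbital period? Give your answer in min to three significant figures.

T ≈ 306 min

Semi-major axis a = (r_p + r_a)/2 = (1827.0 + 5123.0)/2 = 3475.0 km = 3.475×10⁶ m.
By Kepler's third law T = 2π√(a³/μ) = 2π × 2.925×10³ = 1.838×10⁴ s.
= 306.3 min.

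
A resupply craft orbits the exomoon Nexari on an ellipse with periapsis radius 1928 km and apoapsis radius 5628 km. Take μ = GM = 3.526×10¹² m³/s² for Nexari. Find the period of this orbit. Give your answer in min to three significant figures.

Semi-major axis a = (r_p + r_a)/2 = (1928.0 + 5628.0)/2 = 3778.0 km = 3.778×10⁶ m.
By Kepler's third law T = 2π√(a³/μ) = 2π × 3.911×10³ = 2.457×10⁴ s.
= 409.5 min.

T ≈ 410 min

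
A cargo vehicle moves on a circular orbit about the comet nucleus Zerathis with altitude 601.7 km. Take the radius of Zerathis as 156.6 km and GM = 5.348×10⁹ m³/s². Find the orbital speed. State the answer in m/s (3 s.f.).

v ≈ 84.0 m/s

r = 156.6 + 601.7 = 758.30 km = 7.5830×10⁵ m.
For a circular orbit v = √(μ/r) = √(5.348×10⁹ / 7.583×10⁵) = √(7.053×10³) = 83.98 m/s.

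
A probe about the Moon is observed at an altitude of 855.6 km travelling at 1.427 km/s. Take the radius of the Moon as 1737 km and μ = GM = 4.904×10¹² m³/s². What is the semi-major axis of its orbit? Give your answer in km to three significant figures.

r = 1737 + 855.6 = 2592.6 km = 2.593×10⁶ m.
Vis-viva rearranged: 1/a = 2/r − v²/μ = 7.714×10⁻⁷ − 4.152×10⁻⁷ = 3.562×10⁻⁷ m⁻¹.
a = 2.808×10⁶ m = 2807.5 km.

a ≈ 2810 km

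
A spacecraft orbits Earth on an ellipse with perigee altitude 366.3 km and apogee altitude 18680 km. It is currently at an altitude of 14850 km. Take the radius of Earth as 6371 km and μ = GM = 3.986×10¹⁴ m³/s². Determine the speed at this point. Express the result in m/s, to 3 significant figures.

v ≈ 3530 m/s

r_p = 6371 + 366.3 = 6737.3 km = 6.7373×10⁶ m.
r_a = 6371 + 18680 = 25051 km = 2.5051×10⁷ m.
r = 6371 + 14850 = 21221 km = 2.122×10⁷ m.
Semi-major axis a = (r_p + r_a)/2 = 15894 km = 1.589×10⁷ m.
Vis-viva: v² = μ(2/r − 1/a) = 3.986×10¹⁴ × (9.425×10⁻⁸ − 6.292×10⁻⁸) = 1.249×10⁷ m²/s².
v = 3534 m/s.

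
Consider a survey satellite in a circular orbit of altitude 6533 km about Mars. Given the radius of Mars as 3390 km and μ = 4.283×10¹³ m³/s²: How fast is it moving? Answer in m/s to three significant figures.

r = 3390 + 6533 = 9923.0 km = 9.9230×10⁶ m.
For a circular orbit v = √(μ/r) = √(4.283×10¹³ / 9.923×10⁶) = √(4.316×10⁶) = 2078 m/s.

v ≈ 2080 m/s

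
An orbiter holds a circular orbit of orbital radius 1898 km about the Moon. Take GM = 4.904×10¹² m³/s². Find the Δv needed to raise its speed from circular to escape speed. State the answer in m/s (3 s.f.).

r = 1898 km = 1.898×10⁶ m.
Circular speed v_c = √(μ/r) = 1607 m/s.
Escape speed v_esc = √(2μ/r) = √2 × v_c = 2273 m/s.
Δv = v_esc − v_c = 665.8 m/s.

Δv ≈ 666 m/s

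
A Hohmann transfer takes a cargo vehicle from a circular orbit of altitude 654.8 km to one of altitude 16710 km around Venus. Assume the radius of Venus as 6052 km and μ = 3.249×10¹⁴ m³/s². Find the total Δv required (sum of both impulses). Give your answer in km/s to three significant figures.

Δv_total ≈ 2.92 km/s

r₁ = 6052 + 654.8 = 6706.8 km = 6.7068×10⁶ m.
r₂ = 6052 + 16710 = 22762 km = 2.2762×10⁷ m.
Transfer ellipse a_t = (r₁ + r₂)/2 = 1.473×10⁷ m.
At r₁: circular v_c1 = √(μ/r₁) = 6960 m/s; transfer-periapsis v_p = √[μ(2/r₁ − 1/a_t)] = 8651 m/s.
Δv₁ = v_p − v_c1 = 1691 m/s.
At r₂: circular v_c2 = √(μ/r₂) = 3778 m/s; transfer-apoapsis v_a = √[μ(2/r₂ − 1/a_t)] = 2549 m/s.
Δv₂ = v_c2 − v_a = 1229 m/s.
Total Δv = Δv₁ + Δv₂ = 2920 m/s = 2.920 km/s.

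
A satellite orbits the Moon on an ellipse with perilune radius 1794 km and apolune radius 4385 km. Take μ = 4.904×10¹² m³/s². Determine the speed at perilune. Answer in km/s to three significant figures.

v ≈ 1.97 km/s

Semi-major axis a = (r_p + r_a)/2 = 3089.5 km = 3.090×10⁶ m.
Vis-viva: v² = μ(2/r − 1/a) = 4.904×10¹² × (1.115×10⁻⁶ − 3.237×10⁻⁷) = 3.880×10⁶ m²/s².
v = 1970 m/s = 1.970 km/s.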